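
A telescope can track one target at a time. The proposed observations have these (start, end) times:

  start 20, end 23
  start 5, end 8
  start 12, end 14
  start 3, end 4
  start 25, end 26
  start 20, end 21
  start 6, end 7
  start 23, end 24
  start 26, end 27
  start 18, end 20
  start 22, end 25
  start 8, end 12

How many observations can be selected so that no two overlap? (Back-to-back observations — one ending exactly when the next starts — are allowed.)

9

Greedy by earliest finish: after sorting by end time, pick each interval compatible with the last pick.
By end time: (3,4), (6,7), (5,8), (8,12), (12,14), (18,20), (20,21), (20,23), (23,24), (22,25), (25,26), (26,27).
Pick (3,4); next start ≥ 4 → (6,7); next start ≥ 7 → (8,12); next start ≥ 12 → (12,14); next start ≥ 14 → (18,20); next start ≥ 20 → (20,21); next start ≥ 21 → (23,24); next start ≥ 24 → (25,26); next start ≥ 26 → (26,27).
Selected 9 observations.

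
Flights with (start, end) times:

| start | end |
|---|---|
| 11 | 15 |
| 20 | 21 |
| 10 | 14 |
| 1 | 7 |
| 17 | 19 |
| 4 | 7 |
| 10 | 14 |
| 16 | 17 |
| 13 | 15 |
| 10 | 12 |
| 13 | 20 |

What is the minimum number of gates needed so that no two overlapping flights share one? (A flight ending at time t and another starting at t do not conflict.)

5

The answer is the maximum number of intervals overlapping at any instant.
starts: [1, 4, 10, 10, 10, 11, 13, 13, 16, 17, 20]
ends:   [7, 7, 12, 14, 14, 15, 15, 17, 19, 20, 21]
s1→1 s4→2 e7→1 e7→0 s10→1 s10→2 s10→3 s11→4 e12→3 s13→4 s13→5  — peak 5.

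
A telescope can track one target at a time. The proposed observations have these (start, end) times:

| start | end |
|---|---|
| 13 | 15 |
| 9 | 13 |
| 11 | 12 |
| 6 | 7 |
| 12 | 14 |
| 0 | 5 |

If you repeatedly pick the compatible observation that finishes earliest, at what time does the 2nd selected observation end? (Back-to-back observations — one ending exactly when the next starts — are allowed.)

7

Sort by end time and greedily take each interval whose start is ≥ the last chosen end.
Sorted by end: (0,5)  (6,7)  (11,12)  (9,13)  (12,14)  (13,15)
take (0,5); take (6,7); take (11,12); take (12,14).
Selected: (0,5) (6,7) (11,12) (12,14)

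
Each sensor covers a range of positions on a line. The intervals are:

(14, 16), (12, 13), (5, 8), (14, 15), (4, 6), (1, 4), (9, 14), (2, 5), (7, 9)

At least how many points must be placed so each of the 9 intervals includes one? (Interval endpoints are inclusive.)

4

By right end: [1,4]  [2,5]  [4,6]  [5,8]  [7,9]  [12,13]  [9,14]  [14,15]  [14,16]
[1,4] uncovered → point at 4; [5,8] uncovered → point at 8; [12,13] uncovered → point at 13; [14,15] uncovered → point at 15.
Points: 4, 8, 13, 15 (4 total).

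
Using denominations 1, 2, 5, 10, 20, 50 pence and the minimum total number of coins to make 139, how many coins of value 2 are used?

2

Greedy: take as many of the largest coin as possible, then repeat with the remainder.
139 − 2×50→39 − 1×20→19 − 1×10→9 − 1×5→4 − 2×2→0
Count of 2: 2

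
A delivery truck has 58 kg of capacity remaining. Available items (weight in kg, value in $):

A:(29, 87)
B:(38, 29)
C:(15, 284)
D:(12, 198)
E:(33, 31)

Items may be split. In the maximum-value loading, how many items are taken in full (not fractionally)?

3

Greedy by value/weight ratio, highest first.
Ratios (sorted): C 18.93, D 16.50, A 3.00, E 0.94, B 0.76
take C (15 @ 284); take D (12 @ 198); take A (29 @ 87); take 2/33 of E → 1.88. Capacity used 58/58.
3 item(s) taken whole; one partial (take 2/33 of E).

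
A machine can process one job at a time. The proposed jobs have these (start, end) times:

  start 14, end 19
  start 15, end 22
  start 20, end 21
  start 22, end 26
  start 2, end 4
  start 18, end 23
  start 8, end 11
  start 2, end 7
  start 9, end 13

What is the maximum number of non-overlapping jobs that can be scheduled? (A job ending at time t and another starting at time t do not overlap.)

5

Sort by end time and greedily take each interval whose start is ≥ the last chosen end.
Sorted by end: (2,4)  (2,7)  (8,11)  (9,13)  (14,19)  (20,21)  (15,22)  (18,23)  (22,26)
take (2,4); take (8,11); take (14,19); take (20,21); skip (15,22); take (22,26).
Selected 5 jobs.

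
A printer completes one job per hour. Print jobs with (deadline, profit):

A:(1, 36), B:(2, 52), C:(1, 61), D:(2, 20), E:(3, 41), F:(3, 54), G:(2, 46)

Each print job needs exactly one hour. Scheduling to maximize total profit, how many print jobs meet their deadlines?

Take jobs in profit order; each goes to the latest open slot no later than its deadline.
Profit order: C=61 F=54 B=52 G=46 E=41 A=36 D=20
Assign: C→slot 1, F→slot 3, B→slot 2, G skipped, E skipped, A skipped, D skipped.
Slots: [1:C] [2:B] [3:F]
3 of 7 scheduled.

3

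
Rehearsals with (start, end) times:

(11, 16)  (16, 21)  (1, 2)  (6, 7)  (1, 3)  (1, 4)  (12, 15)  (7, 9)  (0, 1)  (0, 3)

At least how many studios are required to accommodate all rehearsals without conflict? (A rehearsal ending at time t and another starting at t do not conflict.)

Events (time:±→running): 0:+→1 0:+→2 1:-→1 1:+→2 1:+→3 1:+→4 … peak 4.

4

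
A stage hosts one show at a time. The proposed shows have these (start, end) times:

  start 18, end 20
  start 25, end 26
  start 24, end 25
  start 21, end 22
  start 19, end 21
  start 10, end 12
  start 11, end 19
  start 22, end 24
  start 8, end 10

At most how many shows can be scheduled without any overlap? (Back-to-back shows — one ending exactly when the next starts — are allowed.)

7

By end time: (8,10), (10,12), (11,19), (18,20), (19,21), (21,22), (22,24), (24,25), (25,26).
Pick (8,10); next start ≥ 10 → (10,12); next start ≥ 12 → (18,20); next start ≥ 20 → (21,22); next start ≥ 22 → (22,24); next start ≥ 24 → (24,25); next start ≥ 25 → (25,26).
Selected 7 shows.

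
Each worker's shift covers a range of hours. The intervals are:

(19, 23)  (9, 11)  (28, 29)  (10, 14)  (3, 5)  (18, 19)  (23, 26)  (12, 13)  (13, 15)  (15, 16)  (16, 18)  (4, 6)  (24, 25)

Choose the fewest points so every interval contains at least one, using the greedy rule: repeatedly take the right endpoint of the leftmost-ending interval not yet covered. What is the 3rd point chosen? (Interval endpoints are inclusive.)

By right end: [3,5]  [4,6]  [9,11]  [12,13]  [10,14]  [13,15]  [15,16]  [16,18]  [18,19]  [19,23]  [24,25]  [23,26]  [28,29]
[3,5] uncovered → point at 5; [9,11] uncovered → point at 11; [12,13] uncovered → point at 13; [15,16] uncovered → point at 16; [18,19] uncovered → point at 19; [24,25] uncovered → point at 25; [28,29] uncovered → point at 29.
Points: 5, 11, 13, 16, 19, 25, 29 (7 total).

13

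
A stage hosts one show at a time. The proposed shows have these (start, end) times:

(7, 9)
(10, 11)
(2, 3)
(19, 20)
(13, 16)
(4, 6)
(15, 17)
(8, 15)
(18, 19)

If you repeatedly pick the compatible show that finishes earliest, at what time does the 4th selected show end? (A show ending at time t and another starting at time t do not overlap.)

Greedy by earliest finish: after sorting by end time, pick each interval compatible with the last pick.
Sorted by end: (2,3)  (4,6)  (7,9)  (10,11)  (8,15)  (13,16)  (15,17)  (18,19)  (19,20)
take (2,3); take (4,6); take (7,9); take (10,11); take (13,16); take (18,19); take (19,20).
Selected: (2,3) (4,6) (7,9) (10,11) (13,16) (18,19) (19,20)

11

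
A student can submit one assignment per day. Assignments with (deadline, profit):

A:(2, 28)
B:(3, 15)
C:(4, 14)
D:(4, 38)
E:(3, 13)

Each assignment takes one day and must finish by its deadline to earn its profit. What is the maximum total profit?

Profit order: D=38 A=28 B=15 C=14 E=13
Assign: D→slot 4, A→slot 2, B→slot 3, C→slot 1, E skipped.
Slots: [1:C] [2:A] [3:B] [4:D]
Profit = 14 + 28 + 15 + 38 = 95

95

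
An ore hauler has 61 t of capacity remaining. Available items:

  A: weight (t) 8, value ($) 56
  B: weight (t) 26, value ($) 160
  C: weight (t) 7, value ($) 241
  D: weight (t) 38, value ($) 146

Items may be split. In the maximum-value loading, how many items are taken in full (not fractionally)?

Sort by value per unit weight and fill in that order.
Order: C (241/7=34.43) > A (56/8=7.00) > B (160/26=6.15) > D (146/38=3.84)
Fill: take C (7 @ 241) → take A (8 @ 56) → take B (26 @ 160) → take 20/38 of D → 76.84; 61/61 used.
3 item(s) taken whole; one partial (take 20/38 of D).

3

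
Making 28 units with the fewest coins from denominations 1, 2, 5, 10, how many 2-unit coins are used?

Use the largest denomination that fits, subtract, and repeat.
28 − 2×10→8 − 1×5→3 − 1×2→1 − 1×1→0
Count of 2: 1

1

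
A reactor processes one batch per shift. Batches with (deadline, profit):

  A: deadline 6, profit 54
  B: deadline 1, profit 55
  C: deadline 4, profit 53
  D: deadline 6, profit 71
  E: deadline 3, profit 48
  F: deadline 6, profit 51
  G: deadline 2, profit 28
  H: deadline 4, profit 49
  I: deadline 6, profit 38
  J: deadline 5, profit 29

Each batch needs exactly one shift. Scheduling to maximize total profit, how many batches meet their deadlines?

Sort by profit descending; place each in the latest free slot ≤ its deadline.
By profit: D(d6,71), B(d1,55), A(d6,54), C(d4,53), F(d6,51), H(d4,49), E(d3,48), I(d6,38), J(d5,29), G(d2,28)
D→slot 6; B→slot 1; A→slot 5; C→slot 4; F→slot 3; H→slot 2; E skipped; I skipped; J skipped; G skipped.
6 of 10 scheduled.

6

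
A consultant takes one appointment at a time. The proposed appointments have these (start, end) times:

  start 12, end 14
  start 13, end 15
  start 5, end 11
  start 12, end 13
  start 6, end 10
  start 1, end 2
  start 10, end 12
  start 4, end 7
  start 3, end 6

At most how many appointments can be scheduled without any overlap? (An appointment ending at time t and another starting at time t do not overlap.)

6

Sort by end time and greedily take each interval whose start is ≥ the last chosen end.
By end time: (1,2), (3,6), (4,7), (6,10), (5,11), (10,12), (12,13), (12,14), (13,15).
Pick (1,2); next start ≥ 2 → (3,6); next start ≥ 6 → (6,10); next start ≥ 10 → (10,12); next start ≥ 12 → (12,13); next start ≥ 13 → (13,15).
Selected 6 appointments.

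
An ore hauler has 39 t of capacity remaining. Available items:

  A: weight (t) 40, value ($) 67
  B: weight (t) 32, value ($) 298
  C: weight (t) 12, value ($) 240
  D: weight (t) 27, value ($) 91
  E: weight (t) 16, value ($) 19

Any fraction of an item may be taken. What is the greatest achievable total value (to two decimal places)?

Order: C (240/12=20.00) > B (298/32=9.31) > D (91/27=3.37) > A (67/40=1.68) > E (19/16=1.19)
Fill: take C (12 @ 240) → take 27/32 of B → 251.44; 39/39 used.
Total value = 491.44

491.44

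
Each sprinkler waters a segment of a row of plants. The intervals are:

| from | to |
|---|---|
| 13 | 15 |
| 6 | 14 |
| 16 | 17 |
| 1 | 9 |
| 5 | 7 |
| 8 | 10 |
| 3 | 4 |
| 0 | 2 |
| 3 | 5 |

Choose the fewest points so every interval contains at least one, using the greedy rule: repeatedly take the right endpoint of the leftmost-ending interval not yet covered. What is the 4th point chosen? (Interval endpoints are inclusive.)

10

Sorted: [0,2] [3,4] [3,5] [5,7] [1,9] [8,10] [6,14] [13,15] [16,17]
{[0,2]} hit by 2; {[3,4],[3,5]} hit by 4; {[5,7],[1,9]} hit by 7; {[8,10],[6,14]} hit by 10; {[13,15]} hit by 15; {[16,17]} hit by 17.
Points: 2, 4, 7, 10, 15, 17 (6 total).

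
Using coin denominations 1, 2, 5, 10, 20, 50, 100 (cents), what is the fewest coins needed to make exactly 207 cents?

4

Greedy: take as many of the largest coin as possible, then repeat with the remainder.
207 − 2×100→7 − 1×5→2 − 1×2→0
Total coins = 2 + 1 + 1 = 4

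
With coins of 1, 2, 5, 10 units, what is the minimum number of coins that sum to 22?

3

22 = 2×10 + 1×2
Total coins = 2 + 1 = 3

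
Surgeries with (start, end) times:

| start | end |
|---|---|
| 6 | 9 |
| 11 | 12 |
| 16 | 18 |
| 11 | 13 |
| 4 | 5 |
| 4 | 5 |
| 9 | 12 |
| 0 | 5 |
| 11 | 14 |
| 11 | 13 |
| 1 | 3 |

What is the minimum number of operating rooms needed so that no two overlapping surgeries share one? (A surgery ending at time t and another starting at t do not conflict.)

Events (time:±→running): 0:+→1 1:+→2 3:-→1 4:+→2 4:+→3 5:-→2 5:-→1 5:-→0 6:+→1 9:-→0 9:+→1 11:+→2 11:+→3 11:+→4 11:+→5 … peak 5.

5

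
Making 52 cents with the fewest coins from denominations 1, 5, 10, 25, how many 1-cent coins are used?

Use the largest denomination that fits, subtract, and repeat.
52 − 2×25→2 − 2×1→0
Count of 1: 2

2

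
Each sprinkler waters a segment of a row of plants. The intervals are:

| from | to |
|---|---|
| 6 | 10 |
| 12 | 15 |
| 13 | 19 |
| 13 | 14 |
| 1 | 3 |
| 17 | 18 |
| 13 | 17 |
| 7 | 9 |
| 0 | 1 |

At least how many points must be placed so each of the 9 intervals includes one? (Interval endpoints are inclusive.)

Process intervals by earliest right end; each time one isn't hit yet, stab at its right endpoint.
By right end: [0,1]  [1,3]  [7,9]  [6,10]  [13,14]  [12,15]  [13,17]  [17,18]  [13,19]
[0,1] uncovered → point at 1; [7,9] uncovered → point at 9; [13,14] uncovered → point at 14; [17,18] uncovered → point at 18.
Points: 1, 9, 14, 18 (4 total).

4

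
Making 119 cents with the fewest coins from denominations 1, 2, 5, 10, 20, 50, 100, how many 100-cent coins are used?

Greedy: take as many of the largest coin as possible, then repeat with the remainder.
119 = 1×100 + 1×10 + 1×5 + 2×2
Count of 100: 1

1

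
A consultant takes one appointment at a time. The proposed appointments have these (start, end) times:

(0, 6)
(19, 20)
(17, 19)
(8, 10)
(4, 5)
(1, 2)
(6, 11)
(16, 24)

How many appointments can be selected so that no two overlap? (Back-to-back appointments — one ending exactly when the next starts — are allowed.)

Sort by end time and greedily take each interval whose start is ≥ the last chosen end.
Sorted by end: (1,2)  (4,5)  (0,6)  (8,10)  (6,11)  (17,19)  (19,20)  (16,24)
take (1,2); take (4,5); take (8,10); skip (6,11); take (17,19); take (19,20); skip (16,24).
Selected 5 appointments.

5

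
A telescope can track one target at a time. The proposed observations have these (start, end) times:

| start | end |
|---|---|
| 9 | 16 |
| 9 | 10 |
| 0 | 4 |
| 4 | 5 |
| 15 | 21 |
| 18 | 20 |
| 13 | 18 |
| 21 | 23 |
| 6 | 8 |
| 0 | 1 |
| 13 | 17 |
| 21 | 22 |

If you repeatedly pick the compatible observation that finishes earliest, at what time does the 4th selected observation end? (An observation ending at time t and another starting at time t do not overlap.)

10

Greedy by earliest finish: after sorting by end time, pick each interval compatible with the last pick.
By end time: (0,1), (0,4), (4,5), (6,8), (9,10), (9,16), (13,17), (13,18), (18,20), (15,21), (21,22), (21,23).
Pick (0,1); next start ≥ 1 → (4,5); next start ≥ 5 → (6,8); next start ≥ 8 → (9,10); next start ≥ 10 → (13,17); next start ≥ 17 → (18,20); next start ≥ 20 → (21,22).
Selected: (0,1) (4,5) (6,8) (9,10) (13,17) (18,20) (21,22)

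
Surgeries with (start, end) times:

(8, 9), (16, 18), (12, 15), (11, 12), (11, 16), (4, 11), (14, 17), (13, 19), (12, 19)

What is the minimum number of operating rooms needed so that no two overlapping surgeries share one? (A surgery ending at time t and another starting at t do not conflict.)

The answer is the maximum number of intervals overlapping at any instant.
starts: [4, 8, 11, 11, 12, 12, 13, 14, 16]
ends:   [9, 11, 12, 15, 16, 17, 18, 19, 19]
s4→1 s8→2 e9→1 e11→0 s11→1 s11→2 e12→1 s12→2 s12→3 s13→4 s14→5  — peak 5.

5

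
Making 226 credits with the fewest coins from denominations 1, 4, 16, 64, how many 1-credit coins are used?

2

226 − 3×64→34 − 2×16→2 − 2×1→0
Count of 1: 2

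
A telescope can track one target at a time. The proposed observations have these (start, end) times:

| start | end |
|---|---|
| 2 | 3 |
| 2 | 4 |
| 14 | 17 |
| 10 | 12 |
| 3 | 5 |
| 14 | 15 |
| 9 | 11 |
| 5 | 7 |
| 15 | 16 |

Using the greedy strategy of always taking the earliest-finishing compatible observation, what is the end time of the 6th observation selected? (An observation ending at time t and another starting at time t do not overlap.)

Order by finish time; keep every interval that doesn't clash with the previous kept one.
Sorted by end: (2,3)  (2,4)  (3,5)  (5,7)  (9,11)  (10,12)  (14,15)  (15,16)  (14,17)
take (2,3); take (3,5); take (5,7); take (9,11); take (14,15); take (15,16).
Selected: (2,3) (3,5) (5,7) (9,11) (14,15) (15,16)

16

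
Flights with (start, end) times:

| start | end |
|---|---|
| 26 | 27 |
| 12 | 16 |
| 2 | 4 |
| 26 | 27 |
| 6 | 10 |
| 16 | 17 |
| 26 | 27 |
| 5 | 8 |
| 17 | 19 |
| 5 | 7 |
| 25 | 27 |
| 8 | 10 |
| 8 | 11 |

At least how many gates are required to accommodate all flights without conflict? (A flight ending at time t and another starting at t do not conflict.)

starts: [2, 5, 5, 6, 8, 8, 12, 16, 17, 25, 26, 26, 26]
ends:   [4, 7, 8, 10, 10, 11, 16, 17, 19, 27, 27, 27, 27]
s2→1 e4→0 s5→1 s5→2 s6→3 e7→2 e8→1 s8→2 s8→3 e10→2 e10→1 e11→0 s12→1 e16→0 s16→1 e17→0 s17→1 e19→0 s25→1 s26→2 s26→3 s26→4  — peak 4.

4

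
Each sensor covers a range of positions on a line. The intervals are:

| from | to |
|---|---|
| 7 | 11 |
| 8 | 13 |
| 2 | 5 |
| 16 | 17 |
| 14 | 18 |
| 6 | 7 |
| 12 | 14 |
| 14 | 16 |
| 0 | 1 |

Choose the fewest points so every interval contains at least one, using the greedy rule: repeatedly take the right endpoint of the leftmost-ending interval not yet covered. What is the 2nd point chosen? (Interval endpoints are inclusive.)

Sort by right endpoint; whenever an interval is uncovered, place a point at its right end.
By right end: [0,1]  [2,5]  [6,7]  [7,11]  [8,13]  [12,14]  [14,16]  [16,17]  [14,18]
[0,1] uncovered → point at 1; [2,5] uncovered → point at 5; [6,7] uncovered → point at 7; [8,13] uncovered → point at 13; [14,16] uncovered → point at 16.
Points: 1, 5, 7, 13, 16 (5 total).

5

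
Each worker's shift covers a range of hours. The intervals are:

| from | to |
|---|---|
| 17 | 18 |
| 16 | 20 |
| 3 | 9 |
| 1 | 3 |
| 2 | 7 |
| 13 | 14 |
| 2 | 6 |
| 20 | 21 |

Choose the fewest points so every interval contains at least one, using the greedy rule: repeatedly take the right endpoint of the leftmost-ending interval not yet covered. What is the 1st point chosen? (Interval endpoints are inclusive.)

3

Sort by right endpoint; whenever an interval is uncovered, place a point at its right end.
By right end: [1,3]  [2,6]  [2,7]  [3,9]  [13,14]  [17,18]  [16,20]  [20,21]
[1,3] uncovered → point at 3; [13,14] uncovered → point at 14; [17,18] uncovered → point at 18; [20,21] uncovered → point at 21.
Points: 3, 14, 18, 21 (4 total).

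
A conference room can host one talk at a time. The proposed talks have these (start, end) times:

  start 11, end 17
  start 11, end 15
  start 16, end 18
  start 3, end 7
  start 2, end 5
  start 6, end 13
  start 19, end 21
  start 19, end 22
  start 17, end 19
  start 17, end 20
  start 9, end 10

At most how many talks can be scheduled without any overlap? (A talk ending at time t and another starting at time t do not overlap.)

By end time: (2,5), (3,7), (9,10), (6,13), (11,15), (11,17), (16,18), (17,19), (17,20), (19,21), (19,22).
Pick (2,5); next start ≥ 5 → (9,10); next start ≥ 10 → (11,15); next start ≥ 15 → (16,18); next start ≥ 18 → (19,21).
Selected 5 talks.

5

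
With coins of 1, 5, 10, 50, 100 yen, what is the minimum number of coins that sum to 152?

4

Use the largest denomination that fits, subtract, and repeat.
152 − 1×100→52 − 1×50→2 − 2×1→0
Total coins = 1 + 1 + 2 = 4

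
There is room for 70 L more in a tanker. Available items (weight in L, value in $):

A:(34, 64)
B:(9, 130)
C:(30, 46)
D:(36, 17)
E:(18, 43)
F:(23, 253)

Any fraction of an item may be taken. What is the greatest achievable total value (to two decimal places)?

Greedy by value/weight ratio, highest first.
Order: B (130/9=14.44) > F (253/23=11.00) > E (43/18=2.39) > A (64/34=1.88) > C (46/30=1.53) > D (17/36=0.47)
Fill: take B (9 @ 130) → take F (23 @ 253) → take E (18 @ 43) → take 20/34 of A → 37.65; 70/70 used.
Total value = 463.65

463.65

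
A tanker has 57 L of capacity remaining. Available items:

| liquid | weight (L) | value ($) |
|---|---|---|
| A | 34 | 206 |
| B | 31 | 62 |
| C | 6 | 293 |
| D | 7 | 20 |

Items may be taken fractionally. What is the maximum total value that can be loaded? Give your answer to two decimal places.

Order: C (293/6=48.83) > A (206/34=6.06) > D (20/7=2.86) > B (62/31=2.00)
Fill: take C (6 @ 293) → take A (34 @ 206) → take D (7 @ 20) → take 10/31 of B → 20.00; 57/57 used.
Total value = 539.00

539.00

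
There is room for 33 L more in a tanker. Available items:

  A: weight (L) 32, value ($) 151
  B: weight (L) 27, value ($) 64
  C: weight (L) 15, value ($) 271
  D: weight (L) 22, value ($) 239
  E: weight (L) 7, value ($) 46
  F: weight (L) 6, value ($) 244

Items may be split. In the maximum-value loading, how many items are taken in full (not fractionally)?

Sort by value per unit weight and fill in that order.
Order: F (244/6=40.67) > C (271/15=18.07) > D (239/22=10.86) > E (46/7=6.57) > A (151/32=4.72) > B (64/27=2.37)
Fill: take F (6 @ 244) → take C (15 @ 271) → take 12/22 of D → 130.36; 33/33 used.
2 item(s) taken whole; one partial (take 12/22 of D).

2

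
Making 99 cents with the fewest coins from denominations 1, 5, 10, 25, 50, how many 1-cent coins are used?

Greedy: take as many of the largest coin as possible, then repeat with the remainder.
99 − 1×50→49 − 1×25→24 − 2×10→4 − 4×1→0
Count of 1: 4

4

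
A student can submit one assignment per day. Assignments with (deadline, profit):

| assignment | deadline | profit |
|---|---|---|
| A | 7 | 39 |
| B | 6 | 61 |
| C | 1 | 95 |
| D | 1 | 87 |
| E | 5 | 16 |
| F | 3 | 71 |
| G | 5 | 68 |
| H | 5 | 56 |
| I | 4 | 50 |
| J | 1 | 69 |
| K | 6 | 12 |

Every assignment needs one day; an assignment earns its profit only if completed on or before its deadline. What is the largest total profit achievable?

440

Sort by profit descending; place each in the latest free slot ≤ its deadline.
Profit order: C=95 D=87 F=71 J=69 G=68 B=61 H=56 I=50 A=39 E=16 K=12
Assign: C→slot 1, D skipped, F→slot 3, J skipped, G→slot 5, B→slot 6, H→slot 4, I→slot 2, A→slot 7, E skipped, K skipped.
Slots: [1:C] [2:I] [3:F] [4:H] [5:G] [6:B] [7:A]
Profit = 95 + 50 + 71 + 56 + 68 + 61 + 39 = 440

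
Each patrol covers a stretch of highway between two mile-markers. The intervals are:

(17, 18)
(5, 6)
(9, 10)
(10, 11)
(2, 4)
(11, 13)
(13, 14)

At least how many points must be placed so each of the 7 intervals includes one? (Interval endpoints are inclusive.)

Process intervals by earliest right end; each time one isn't hit yet, stab at its right endpoint.
Sorted: [2,4] [5,6] [9,10] [10,11] [11,13] [13,14] [17,18]
{[2,4]} hit by 4; {[5,6]} hit by 6; {[9,10],[10,11]} hit by 10; {[11,13],[13,14]} hit by 13; {[17,18]} hit by 18.
Points: 4, 6, 10, 13, 18 (5 total).

5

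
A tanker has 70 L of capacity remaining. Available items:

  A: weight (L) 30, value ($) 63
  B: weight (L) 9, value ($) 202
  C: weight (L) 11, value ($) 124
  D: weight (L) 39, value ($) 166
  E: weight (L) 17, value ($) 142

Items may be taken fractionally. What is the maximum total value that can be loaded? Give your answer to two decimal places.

608.46

Ratios (sorted): B 22.44, C 11.27, E 8.35, D 4.26, A 2.10
take B (9 @ 202); take C (11 @ 124); take E (17 @ 142); take 33/39 of D → 140.46. Capacity used 70/70.
Total value = 608.46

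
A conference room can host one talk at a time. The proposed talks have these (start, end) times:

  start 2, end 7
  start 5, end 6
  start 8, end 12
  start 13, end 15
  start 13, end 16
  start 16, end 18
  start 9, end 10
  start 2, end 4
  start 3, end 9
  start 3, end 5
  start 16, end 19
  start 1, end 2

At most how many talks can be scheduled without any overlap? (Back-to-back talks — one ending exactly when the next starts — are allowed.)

Greedy by earliest finish: after sorting by end time, pick each interval compatible with the last pick.
By end time: (1,2), (2,4), (3,5), (5,6), (2,7), (3,9), (9,10), (8,12), (13,15), (13,16), (16,18), (16,19).
Pick (1,2); next start ≥ 2 → (2,4); next start ≥ 4 → (5,6); next start ≥ 6 → (9,10); next start ≥ 10 → (13,15); next start ≥ 15 → (16,18).
Selected 6 talks.

6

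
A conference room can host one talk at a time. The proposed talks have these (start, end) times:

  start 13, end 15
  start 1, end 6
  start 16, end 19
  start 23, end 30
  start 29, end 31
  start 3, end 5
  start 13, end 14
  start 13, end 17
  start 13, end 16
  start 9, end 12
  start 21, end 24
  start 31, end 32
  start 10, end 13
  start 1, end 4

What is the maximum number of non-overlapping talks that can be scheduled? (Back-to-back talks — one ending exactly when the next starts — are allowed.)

Sorted by end: (1,4)  (3,5)  (1,6)  (9,12)  (10,13)  (13,14)  (13,15)  (13,16)  (13,17)  (16,19)  (21,24)  (23,30)  (29,31)  (31,32)
take (1,4); skip (3,5); take (9,12); skip (10,13); take (13,14); take (16,19); take (21,24); skip (23,30); take (29,31); take (31,32).
Selected 7 talks.

7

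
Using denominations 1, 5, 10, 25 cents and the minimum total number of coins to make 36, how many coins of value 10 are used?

36 = 1×25 + 1×10 + 1×1
Count of 10: 1

1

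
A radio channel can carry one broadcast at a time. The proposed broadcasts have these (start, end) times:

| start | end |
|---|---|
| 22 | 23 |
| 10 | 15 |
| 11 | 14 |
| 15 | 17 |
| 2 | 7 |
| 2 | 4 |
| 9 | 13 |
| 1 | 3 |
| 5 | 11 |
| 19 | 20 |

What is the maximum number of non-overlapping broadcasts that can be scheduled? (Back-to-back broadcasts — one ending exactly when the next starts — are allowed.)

6

By end time: (1,3), (2,4), (2,7), (5,11), (9,13), (11,14), (10,15), (15,17), (19,20), (22,23).
Pick (1,3); next start ≥ 3 → (5,11); next start ≥ 11 → (11,14); next start ≥ 14 → (15,17); next start ≥ 17 → (19,20); next start ≥ 20 → (22,23).
Selected 6 broadcasts.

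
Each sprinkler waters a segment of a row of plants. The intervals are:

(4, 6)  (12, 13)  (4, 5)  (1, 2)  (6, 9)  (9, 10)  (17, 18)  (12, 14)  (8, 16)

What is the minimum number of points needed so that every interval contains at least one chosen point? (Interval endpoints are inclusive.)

5

Sort by right endpoint; whenever an interval is uncovered, place a point at its right end.
By right end: [1,2]  [4,5]  [4,6]  [6,9]  [9,10]  [12,13]  [12,14]  [8,16]  [17,18]
[1,2] uncovered → point at 2; [4,5] uncovered → point at 5; [6,9] uncovered → point at 9; [12,13] uncovered → point at 13; [17,18] uncovered → point at 18.
Points: 2, 5, 9, 13, 18 (5 total).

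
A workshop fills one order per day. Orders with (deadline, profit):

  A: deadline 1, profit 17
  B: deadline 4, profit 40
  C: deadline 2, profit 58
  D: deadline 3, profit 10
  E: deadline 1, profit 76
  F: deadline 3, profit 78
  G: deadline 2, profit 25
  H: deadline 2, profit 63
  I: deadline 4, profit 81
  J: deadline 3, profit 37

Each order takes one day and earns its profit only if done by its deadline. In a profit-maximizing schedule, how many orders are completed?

4

Profit order: I=81 F=78 E=76 H=63 C=58 B=40 J=37 G=25 A=17 D=10
Assign: I→slot 4, F→slot 3, E→slot 1, H→slot 2, C skipped, B skipped, J skipped, G skipped, A skipped, D skipped.
Slots: [1:E] [2:H] [3:F] [4:I]
4 of 10 scheduled.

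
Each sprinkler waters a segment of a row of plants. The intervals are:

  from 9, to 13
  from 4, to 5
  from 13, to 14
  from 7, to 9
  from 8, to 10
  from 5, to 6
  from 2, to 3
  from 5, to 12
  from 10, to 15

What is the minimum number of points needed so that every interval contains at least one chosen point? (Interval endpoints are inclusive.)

Sorted: [2,3] [4,5] [5,6] [7,9] [8,10] [5,12] [9,13] [13,14] [10,15]
{[2,3]} hit by 3; {[4,5],[5,6]} hit by 5; {[7,9],[8,10],[5,12],[9,13]} hit by 9; {[13,14],[10,15]} hit by 14.
Points: 3, 5, 9, 14 (4 total).

4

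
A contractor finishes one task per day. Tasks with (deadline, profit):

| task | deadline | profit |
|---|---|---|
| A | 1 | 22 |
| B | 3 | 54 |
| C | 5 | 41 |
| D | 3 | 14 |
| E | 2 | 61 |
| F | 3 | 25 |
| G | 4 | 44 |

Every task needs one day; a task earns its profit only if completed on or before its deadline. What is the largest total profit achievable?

Sort by profit descending; place each in the latest free slot ≤ its deadline.
By profit: E(d2,61), B(d3,54), G(d4,44), C(d5,41), F(d3,25), A(d1,22), D(d3,14)
E→slot 2; B→slot 3; G→slot 4; C→slot 5; F→slot 1; A skipped; D skipped.
Profit = 25 + 61 + 54 + 44 + 41 = 225

225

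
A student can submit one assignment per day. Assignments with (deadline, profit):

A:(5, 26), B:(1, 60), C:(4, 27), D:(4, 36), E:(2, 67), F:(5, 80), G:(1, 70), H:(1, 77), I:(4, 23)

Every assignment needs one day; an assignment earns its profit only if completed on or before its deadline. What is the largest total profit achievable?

Take jobs in profit order; each goes to the latest open slot no later than its deadline.
By profit: F(d5,80), H(d1,77), G(d1,70), E(d2,67), B(d1,60), D(d4,36), C(d4,27), A(d5,26), I(d4,23)
F→slot 5; H→slot 1; G skipped; E→slot 2; B skipped; D→slot 4; C→slot 3; A skipped; I skipped.
Profit = 77 + 67 + 27 + 36 + 80 = 287

287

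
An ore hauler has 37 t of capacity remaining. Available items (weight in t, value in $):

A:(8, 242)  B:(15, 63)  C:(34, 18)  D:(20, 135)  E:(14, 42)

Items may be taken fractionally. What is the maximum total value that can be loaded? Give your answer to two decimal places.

Sort by value per unit weight and fill in that order.
Order: A (242/8=30.25) > D (135/20=6.75) > B (63/15=4.20) > E (42/14=3.00) > C (18/34=0.53)
Fill: take A (8 @ 242) → take D (20 @ 135) → take 9/15 of B → 37.80; 37/37 used.
Total value = 414.80

414.80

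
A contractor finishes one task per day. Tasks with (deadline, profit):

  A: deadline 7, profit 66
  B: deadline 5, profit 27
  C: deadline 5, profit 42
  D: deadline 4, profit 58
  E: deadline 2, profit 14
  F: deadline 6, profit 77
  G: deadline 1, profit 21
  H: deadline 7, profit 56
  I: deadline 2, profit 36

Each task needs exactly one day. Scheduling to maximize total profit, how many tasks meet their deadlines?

7

Sort by profit descending; place each in the latest free slot ≤ its deadline.
Profit order: F=77 A=66 D=58 H=56 C=42 I=36 B=27 G=21 E=14
Assign: F→slot 6, A→slot 7, D→slot 4, H→slot 5, C→slot 3, I→slot 2, B→slot 1, G skipped, E skipped.
Slots: [1:B] [2:I] [3:C] [4:D] [5:H] [6:F] [7:A]
7 of 9 scheduled.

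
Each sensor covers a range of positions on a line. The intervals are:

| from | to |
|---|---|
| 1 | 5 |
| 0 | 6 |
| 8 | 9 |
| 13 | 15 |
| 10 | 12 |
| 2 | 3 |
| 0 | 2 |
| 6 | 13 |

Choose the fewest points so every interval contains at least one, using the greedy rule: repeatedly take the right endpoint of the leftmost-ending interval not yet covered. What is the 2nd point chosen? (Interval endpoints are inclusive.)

By right end: [0,2]  [2,3]  [1,5]  [0,6]  [8,9]  [10,12]  [6,13]  [13,15]
[0,2] uncovered → point at 2; [8,9] uncovered → point at 9; [10,12] uncovered → point at 12; [13,15] uncovered → point at 15.
Points: 2, 9, 12, 15 (4 total).

9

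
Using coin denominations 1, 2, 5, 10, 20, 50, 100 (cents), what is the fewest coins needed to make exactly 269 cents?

Use the largest denomination that fits, subtract, and repeat.
269 − 2×100→69 − 1×50→19 − 1×10→9 − 1×5→4 − 2×2→0
Total coins = 2 + 1 + 1 + 1 + 2 = 7

7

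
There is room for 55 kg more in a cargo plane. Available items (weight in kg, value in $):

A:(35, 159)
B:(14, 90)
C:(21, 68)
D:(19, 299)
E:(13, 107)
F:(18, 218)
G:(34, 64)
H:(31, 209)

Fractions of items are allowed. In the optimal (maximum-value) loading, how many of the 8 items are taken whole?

3

Sort by value per unit weight and fill in that order.
Order: D (299/19=15.74) > F (218/18=12.11) > E (107/13=8.23) > H (209/31=6.74) > B (90/14=6.43) > A (159/35=4.54) > C (68/21=3.24) > G (64/34=1.88)
Fill: take D (19 @ 299) → take F (18 @ 218) → take E (13 @ 107) → take 5/31 of H → 33.71; 55/55 used.
3 item(s) taken whole; one partial (take 5/31 of H).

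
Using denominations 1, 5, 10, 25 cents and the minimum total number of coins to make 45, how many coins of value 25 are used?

1

45 = 1×25 + 2×10
Count of 25: 1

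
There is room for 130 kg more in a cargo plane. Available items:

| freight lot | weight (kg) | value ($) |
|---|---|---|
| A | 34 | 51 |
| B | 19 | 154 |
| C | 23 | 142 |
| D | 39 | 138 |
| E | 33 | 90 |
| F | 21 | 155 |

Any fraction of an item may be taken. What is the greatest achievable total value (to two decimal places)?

665.36

Greedy by value/weight ratio, highest first.
Ratios (sorted): B 8.11, F 7.38, C 6.17, D 3.54, E 2.73, A 1.50
take B (19 @ 154); take F (21 @ 155); take C (23 @ 142); take D (39 @ 138); take 28/33 of E → 76.36. Capacity used 130/130.
Total value = 665.36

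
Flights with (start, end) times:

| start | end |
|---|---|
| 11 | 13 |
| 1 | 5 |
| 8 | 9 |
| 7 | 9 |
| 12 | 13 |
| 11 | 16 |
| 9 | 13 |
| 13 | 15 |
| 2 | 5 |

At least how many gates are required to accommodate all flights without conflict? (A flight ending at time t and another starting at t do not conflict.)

Events (time:±→running): 1:+→1 2:+→2 5:-→1 5:-→0 7:+→1 8:+→2 9:-→1 9:-→0 9:+→1 11:+→2 11:+→3 12:+→4 … peak 4.

4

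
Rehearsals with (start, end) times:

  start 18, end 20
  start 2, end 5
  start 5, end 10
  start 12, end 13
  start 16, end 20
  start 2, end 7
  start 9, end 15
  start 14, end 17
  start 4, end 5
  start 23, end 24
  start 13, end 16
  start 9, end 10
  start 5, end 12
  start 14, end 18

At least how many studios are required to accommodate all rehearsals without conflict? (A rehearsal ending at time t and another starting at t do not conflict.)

The answer is the maximum number of intervals overlapping at any instant.
starts: [2, 2, 4, 5, 5, 9, 9, 12, 13, 14, 14, 16, 18, 23]
ends:   [5, 5, 7, 10, 10, 12, 13, 15, 16, 17, 18, 20, 20, 24]
s2→1 s2→2 s4→3 e5→2 e5→1 s5→2 s5→3 e7→2 s9→3 s9→4  — peak 4.

4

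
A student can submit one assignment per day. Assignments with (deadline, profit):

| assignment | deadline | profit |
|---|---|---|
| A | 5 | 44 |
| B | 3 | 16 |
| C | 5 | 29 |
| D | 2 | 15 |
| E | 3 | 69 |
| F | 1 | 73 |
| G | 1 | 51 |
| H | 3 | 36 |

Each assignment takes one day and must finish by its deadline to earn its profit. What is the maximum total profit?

Profit order: F=73 E=69 G=51 A=44 H=36 C=29 B=16 D=15
Assign: F→slot 1, E→slot 3, G skipped, A→slot 5, H→slot 2, C→slot 4, B skipped, D skipped.
Slots: [1:F] [2:H] [3:E] [4:C] [5:A]
Profit = 73 + 36 + 69 + 29 + 44 = 251

251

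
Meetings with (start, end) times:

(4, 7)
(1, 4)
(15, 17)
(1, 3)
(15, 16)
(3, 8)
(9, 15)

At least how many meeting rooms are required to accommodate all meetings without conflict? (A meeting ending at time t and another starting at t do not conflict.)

2

The answer is the maximum number of intervals overlapping at any instant.
Events (time:±→running): 1:+→1 1:+→2 … peak 2.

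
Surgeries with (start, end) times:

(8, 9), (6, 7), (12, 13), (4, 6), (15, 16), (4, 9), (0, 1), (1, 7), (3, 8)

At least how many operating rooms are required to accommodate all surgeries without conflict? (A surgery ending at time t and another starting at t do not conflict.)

Count concurrent intervals with a sweep; the peak is the room count.
Events (time:±→running): 0:+→1 1:-→0 1:+→1 3:+→2 4:+→3 4:+→4 … peak 4.

4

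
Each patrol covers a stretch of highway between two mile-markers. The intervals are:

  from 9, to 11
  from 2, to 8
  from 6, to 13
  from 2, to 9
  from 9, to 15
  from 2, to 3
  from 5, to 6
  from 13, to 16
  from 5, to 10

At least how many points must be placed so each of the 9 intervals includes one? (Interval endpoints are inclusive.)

Process intervals by earliest right end; each time one isn't hit yet, stab at its right endpoint.
By right end: [2,3]  [5,6]  [2,8]  [2,9]  [5,10]  [9,11]  [6,13]  [9,15]  [13,16]
[2,3] uncovered → point at 3; [5,6] uncovered → point at 6; [9,11] uncovered → point at 11; [13,16] uncovered → point at 16.
Points: 3, 6, 11, 16 (4 total).

4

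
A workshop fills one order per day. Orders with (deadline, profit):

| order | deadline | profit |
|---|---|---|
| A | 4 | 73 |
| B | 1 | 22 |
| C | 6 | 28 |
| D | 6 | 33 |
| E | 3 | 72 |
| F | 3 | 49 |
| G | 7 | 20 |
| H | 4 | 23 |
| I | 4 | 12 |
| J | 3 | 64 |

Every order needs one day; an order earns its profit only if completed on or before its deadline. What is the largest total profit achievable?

339

Take jobs in profit order; each goes to the latest open slot no later than its deadline.
Profit order: A=73 E=72 J=64 F=49 D=33 C=28 H=23 B=22 G=20 I=12
Assign: A→slot 4, E→slot 3, J→slot 2, F→slot 1, D→slot 6, C→slot 5, H skipped, B skipped, G→slot 7, I skipped.
Slots: [1:F] [2:J] [3:E] [4:A] [5:C] [6:D] [7:G]
Profit = 49 + 64 + 72 + 73 + 28 + 33 + 20 = 339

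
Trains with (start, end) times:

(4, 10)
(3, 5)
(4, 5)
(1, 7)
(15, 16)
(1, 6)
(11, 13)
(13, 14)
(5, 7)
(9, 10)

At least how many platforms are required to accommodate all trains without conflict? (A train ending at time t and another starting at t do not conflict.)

The answer is the maximum number of intervals overlapping at any instant.
starts: [1, 1, 3, 4, 4, 5, 9, 11, 13, 15]
ends:   [5, 5, 6, 7, 7, 10, 10, 13, 14, 16]
s1→1 s1→2 s3→3 s4→4 s4→5  — peak 5.

5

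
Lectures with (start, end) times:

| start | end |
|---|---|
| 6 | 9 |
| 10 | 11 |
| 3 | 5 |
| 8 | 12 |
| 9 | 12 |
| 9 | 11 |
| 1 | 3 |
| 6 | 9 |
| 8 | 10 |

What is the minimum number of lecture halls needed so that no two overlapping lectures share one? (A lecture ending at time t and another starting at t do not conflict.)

4

The answer is the maximum number of intervals overlapping at any instant.
Events (time:±→running): 1:+→1 3:-→0 3:+→1 5:-→0 6:+→1 6:+→2 8:+→3 8:+→4 … peak 4.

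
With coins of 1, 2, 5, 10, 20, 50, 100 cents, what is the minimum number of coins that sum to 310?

4

310 − 3×100→10 − 1×10→0
Total coins = 3 + 1 = 4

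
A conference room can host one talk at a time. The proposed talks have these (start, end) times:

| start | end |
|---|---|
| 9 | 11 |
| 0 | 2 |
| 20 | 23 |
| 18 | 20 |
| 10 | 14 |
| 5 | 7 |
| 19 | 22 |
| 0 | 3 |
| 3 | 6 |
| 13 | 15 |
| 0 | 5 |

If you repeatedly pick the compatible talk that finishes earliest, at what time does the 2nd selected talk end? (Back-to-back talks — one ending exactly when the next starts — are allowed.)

6

Sorted by end: (0,2)  (0,3)  (0,5)  (3,6)  (5,7)  (9,11)  (10,14)  (13,15)  (18,20)  (19,22)  (20,23)
take (0,2); skip (0,3); skip (0,5); take (3,6); take (9,11); take (13,15); take (18,20); skip (19,22); take (20,23).
Selected: (0,2) (3,6) (9,11) (13,15) (18,20) (20,23)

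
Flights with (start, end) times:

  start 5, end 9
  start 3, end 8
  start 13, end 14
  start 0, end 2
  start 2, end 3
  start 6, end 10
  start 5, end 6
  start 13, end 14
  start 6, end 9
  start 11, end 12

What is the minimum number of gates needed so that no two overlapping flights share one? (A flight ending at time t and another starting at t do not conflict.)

Events (time:±→running): 0:+→1 2:-→0 2:+→1 3:-→0 3:+→1 5:+→2 5:+→3 6:-→2 6:+→3 6:+→4 … peak 4.

4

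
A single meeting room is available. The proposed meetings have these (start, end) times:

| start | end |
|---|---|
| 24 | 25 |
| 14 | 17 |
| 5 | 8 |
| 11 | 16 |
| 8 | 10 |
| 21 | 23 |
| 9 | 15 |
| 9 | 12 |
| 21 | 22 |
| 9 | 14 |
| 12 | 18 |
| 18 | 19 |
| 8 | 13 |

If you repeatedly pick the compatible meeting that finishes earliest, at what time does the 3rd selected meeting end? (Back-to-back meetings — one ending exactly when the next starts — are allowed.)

16

By end time: (5,8), (8,10), (9,12), (8,13), (9,14), (9,15), (11,16), (14,17), (12,18), (18,19), (21,22), (21,23), (24,25).
Pick (5,8); next start ≥ 8 → (8,10); next start ≥ 10 → (11,16); next start ≥ 16 → (18,19); next start ≥ 19 → (21,22); next start ≥ 22 → (24,25).
Selected: (5,8) (8,10) (11,16) (18,19) (21,22) (24,25)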